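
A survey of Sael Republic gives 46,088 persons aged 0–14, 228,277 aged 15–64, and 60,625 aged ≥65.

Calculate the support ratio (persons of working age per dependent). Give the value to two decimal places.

Support ratio: 2.14

Support ratio = 228,277 / (46,088 + 60,625) = 228,277 / 106,713 = 2.14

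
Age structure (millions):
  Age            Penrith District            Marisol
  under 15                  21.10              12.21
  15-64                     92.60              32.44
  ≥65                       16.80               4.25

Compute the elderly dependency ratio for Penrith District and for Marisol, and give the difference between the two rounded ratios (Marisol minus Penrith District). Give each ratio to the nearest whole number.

Penrith District: 16.80 / 92.60 × 100 = 18
Marisol: 4.25 / 32.44 × 100 = 13

Penrith District: 18
Marisol: 13
Difference: -5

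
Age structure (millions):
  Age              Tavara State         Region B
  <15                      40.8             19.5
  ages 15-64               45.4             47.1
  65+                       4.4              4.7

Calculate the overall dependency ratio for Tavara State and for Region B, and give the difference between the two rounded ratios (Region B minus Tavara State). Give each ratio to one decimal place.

Tavara State: (40.8 + 4.4) / 45.4 × 100 = 45.2 / 45.4 × 100 = 99.6
Region B: (19.5 + 4.7) / 47.1 × 100 = 24.2 / 47.1 × 100 = 51.4

Tavara State: 99.6
Region B: 51.4
Difference: -48.2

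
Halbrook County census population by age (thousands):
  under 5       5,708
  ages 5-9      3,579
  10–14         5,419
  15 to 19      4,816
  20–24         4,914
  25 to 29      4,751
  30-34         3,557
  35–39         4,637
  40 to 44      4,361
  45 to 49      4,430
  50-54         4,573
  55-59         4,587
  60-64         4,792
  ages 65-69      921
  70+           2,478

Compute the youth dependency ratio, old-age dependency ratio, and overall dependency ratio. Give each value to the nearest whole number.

Youth dependency ratio: 32
Old-age dependency ratio: 7
Total dependency ratio: 40

0–14: 5,708 + 3,579 + 5,419 = 14,706
15–64: 4,816 + 4,914 + 4,751 + 3,557 + 4,637 + 4,361 + 4,430 + 4,573 + 4,587 + 4,792 = 45,418
65+: 921 + 2,478 = 3,399
Youth dependency ratio = 14,706 / 45,418 × 100 = 32
Old-age dependency ratio = 3,399 / 45,418 × 100 = 7
Total dependency ratio = (14,706 + 3,399) / 45,418 × 100 = 18,105 / 45,418 × 100 = 40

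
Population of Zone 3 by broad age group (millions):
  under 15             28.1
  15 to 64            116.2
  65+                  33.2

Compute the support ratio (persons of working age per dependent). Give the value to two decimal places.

Support ratio: 1.90

Support ratio = 116.2 / (28.1 + 33.2) = 116.2 / 61.3 = 1.90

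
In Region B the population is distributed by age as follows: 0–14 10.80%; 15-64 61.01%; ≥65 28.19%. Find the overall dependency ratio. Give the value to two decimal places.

Total dependency ratio: 63.91

Total dependency ratio = (10.80 + 28.19) / 61.01 × 100 = 38.99 / 61.01 × 100 = 63.91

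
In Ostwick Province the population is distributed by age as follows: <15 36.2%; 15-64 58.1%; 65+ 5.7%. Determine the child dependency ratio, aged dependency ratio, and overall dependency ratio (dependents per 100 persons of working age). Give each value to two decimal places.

Youth dependency ratio: 62.31
Old-age dependency ratio: 9.81
Total dependency ratio: 72.12

Youth dependency ratio = 36.2 / 58.1 × 100 = 62.31
Old-age dependency ratio = 5.7 / 58.1 × 100 = 9.81
Total dependency ratio = (36.2 + 5.7) / 58.1 × 100 = 41.9 / 58.1 × 100 = 72.12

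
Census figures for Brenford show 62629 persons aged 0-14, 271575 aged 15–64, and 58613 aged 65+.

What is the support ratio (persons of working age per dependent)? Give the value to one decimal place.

Support ratio: 2.2

Support ratio = 271575 / (62629 + 58613) = 271575 / 121242 = 2.2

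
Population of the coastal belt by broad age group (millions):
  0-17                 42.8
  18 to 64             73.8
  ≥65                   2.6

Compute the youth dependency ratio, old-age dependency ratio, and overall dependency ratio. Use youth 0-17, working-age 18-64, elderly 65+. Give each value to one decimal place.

Youth dependency ratio = 42.8 / 73.8 × 100 = 58.0
Old-age dependency ratio = 2.6 / 73.8 × 100 = 3.5
Total dependency ratio = (42.8 + 2.6) / 73.8 × 100 = 45.4 / 73.8 × 100 = 61.5

Youth dependency ratio: 58.0
Old-age dependency ratio: 3.5
Total dependency ratio: 61.5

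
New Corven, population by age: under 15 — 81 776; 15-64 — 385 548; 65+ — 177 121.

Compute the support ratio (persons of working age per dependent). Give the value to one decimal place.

Support ratio: 1.5

Support ratio = 385 548 / (81 776 + 177 121) = 385 548 / 258 897 = 1.5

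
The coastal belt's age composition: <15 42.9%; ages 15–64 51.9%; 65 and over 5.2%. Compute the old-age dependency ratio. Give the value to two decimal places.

Old-age dependency ratio = 5.2 / 51.9 × 100 = 10.02

Old-age dependency ratio: 10.02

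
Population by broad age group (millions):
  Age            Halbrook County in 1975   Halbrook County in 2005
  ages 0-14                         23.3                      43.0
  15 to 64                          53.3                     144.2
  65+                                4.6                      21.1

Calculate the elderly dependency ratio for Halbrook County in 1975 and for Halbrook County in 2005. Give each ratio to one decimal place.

Halbrook County in 1975: 4.6 / 53.3 × 100 = 8.6
Halbrook County in 2005: 21.1 / 144.2 × 100 = 14.6

Halbrook County in 1975: 8.6
Halbrook County in 2005: 14.6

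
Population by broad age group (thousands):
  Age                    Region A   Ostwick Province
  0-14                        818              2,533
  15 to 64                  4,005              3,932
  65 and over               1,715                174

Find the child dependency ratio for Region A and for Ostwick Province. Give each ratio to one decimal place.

Region A: 818 / 4,005 × 100 = 20.4
Ostwick Province: 2,533 / 3,932 × 100 = 64.4

Region A: 20.4
Ostwick Province: 64.4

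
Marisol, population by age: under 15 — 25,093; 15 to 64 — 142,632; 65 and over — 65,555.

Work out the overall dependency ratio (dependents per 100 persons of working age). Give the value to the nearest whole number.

Total dependency ratio = (25,093 + 65,555) / 142,632 × 100 = 90,648 / 142,632 × 100 = 64

Total dependency ratio: 64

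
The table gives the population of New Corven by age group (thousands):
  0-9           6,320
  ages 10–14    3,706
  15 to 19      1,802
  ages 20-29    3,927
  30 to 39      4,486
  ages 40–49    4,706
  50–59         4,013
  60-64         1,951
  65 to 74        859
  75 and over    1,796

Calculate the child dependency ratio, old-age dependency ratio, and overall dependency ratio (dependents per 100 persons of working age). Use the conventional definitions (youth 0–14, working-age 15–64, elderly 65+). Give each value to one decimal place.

Youth dependency ratio: 48.0
Old-age dependency ratio: 12.7
Total dependency ratio: 60.7

0–14: 6,320 + 3,706 = 10,026
15–64: 1,802 + 3,927 + 4,486 + 4,706 + 4,013 + 1,951 = 20,885
65+: 859 + 1,796 = 2,655
Youth dependency ratio = 10,026 / 20,885 × 100 = 48.0
Old-age dependency ratio = 2,655 / 20,885 × 100 = 12.7
Total dependency ratio = (10,026 + 2,655) / 20,885 × 100 = 12,681 / 20,885 × 100 = 60.7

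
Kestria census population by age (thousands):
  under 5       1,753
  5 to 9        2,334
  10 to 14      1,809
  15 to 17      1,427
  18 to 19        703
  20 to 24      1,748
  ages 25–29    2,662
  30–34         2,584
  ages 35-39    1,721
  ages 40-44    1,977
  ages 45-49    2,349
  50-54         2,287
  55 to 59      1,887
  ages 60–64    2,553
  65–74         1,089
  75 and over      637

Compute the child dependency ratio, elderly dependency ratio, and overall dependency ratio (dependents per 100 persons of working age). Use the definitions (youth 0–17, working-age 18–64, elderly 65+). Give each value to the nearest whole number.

0–17: 1,753 + 2,334 + 1,809 + 1,427 = 7,323
18–64: 703 + 1,748 + 2,662 + 2,584 + 1,721 + 1,977 + 2,349 + 2,287 + 1,887 + 2,553 = 20,471
65+: 1,089 + 637 = 1,726
Youth dependency ratio = 7,323 / 20,471 × 100 = 36
Old-age dependency ratio = 1,726 / 20,471 × 100 = 8
Total dependency ratio = (7,323 + 1,726) / 20,471 × 100 = 9,049 / 20,471 × 100 = 44

Youth dependency ratio: 36
Old-age dependency ratio: 8
Total dependency ratio: 44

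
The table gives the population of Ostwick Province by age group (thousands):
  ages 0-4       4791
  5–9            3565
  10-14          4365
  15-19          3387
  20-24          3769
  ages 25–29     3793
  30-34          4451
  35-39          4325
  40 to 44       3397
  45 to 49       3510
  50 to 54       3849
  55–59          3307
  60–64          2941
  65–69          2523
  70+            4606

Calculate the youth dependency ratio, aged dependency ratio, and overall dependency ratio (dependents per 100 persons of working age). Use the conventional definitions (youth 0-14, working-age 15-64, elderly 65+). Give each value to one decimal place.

0–14: 4791 + 3565 + 4365 = 12721
15–64: 3387 + 3769 + 3793 + 4451 + 4325 + 3397 + 3510 + 3849 + 3307 + 2941 = 36729
65+: 2523 + 4606 = 7129
Youth dependency ratio = 12721 / 36729 × 100 = 34.6
Old-age dependency ratio = 7129 / 36729 × 100 = 19.4
Total dependency ratio = (12721 + 7129) / 36729 × 100 = 19850 / 36729 × 100 = 54.0

Youth dependency ratio: 34.6
Old-age dependency ratio: 19.4
Total dependency ratio: 54.0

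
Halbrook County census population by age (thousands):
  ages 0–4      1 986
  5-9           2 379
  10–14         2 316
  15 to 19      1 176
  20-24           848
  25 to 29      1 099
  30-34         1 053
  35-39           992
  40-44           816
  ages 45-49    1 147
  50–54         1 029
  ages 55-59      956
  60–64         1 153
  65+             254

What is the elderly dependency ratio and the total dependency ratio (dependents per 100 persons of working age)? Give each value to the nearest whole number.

0–14: 1 986 + 2 379 + 2 316 = 6 681
15–64: 1 176 + 848 + 1 099 + 1 053 + 992 + 816 + 1 147 + 1 029 + 956 + 1 153 = 10 269
65+: 254
Old-age dependency ratio = 254 / 10 269 × 100 = 2
Total dependency ratio = (6 681 + 254) / 10 269 × 100 = 6 935 / 10 269 × 100 = 68

Old-age dependency ratio: 2
Total dependency ratio: 68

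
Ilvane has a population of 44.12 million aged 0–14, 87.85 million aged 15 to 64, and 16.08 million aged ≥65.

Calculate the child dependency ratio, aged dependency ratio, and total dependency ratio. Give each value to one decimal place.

Youth dependency ratio = 44.12 / 87.85 × 100 = 50.2
Old-age dependency ratio = 16.08 / 87.85 × 100 = 18.3
Total dependency ratio = (44.12 + 16.08) / 87.85 × 100 = 60.20 / 87.85 × 100 = 68.5

Youth dependency ratio: 50.2
Old-age dependency ratio: 18.3
Total dependency ratio: 68.5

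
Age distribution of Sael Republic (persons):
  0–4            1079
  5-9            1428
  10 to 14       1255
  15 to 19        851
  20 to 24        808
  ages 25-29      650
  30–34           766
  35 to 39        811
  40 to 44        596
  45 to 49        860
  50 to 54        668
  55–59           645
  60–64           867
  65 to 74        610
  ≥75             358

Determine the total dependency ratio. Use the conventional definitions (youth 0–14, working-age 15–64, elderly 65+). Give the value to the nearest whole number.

0–14: 1079 + 1428 + 1255 = 3762
15–64: 851 + 808 + 650 + 766 + 811 + 596 + 860 + 668 + 645 + 867 = 7522
65+: 610 + 358 = 968
Total dependency ratio = (3762 + 968) / 7522 × 100 = 4730 / 7522 × 100 = 63

Total dependency ratio: 63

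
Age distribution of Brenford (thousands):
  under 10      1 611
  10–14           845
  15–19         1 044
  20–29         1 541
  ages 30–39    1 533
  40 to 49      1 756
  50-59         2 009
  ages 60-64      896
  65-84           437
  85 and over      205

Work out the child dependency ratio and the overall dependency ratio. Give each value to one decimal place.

Youth dependency ratio: 28.0
Total dependency ratio: 35.3

0–14: 1 611 + 845 = 2 456
15–64: 1 044 + 1 541 + 1 533 + 1 756 + 2 009 + 896 = 8 779
65+: 437 + 205 = 642
Youth dependency ratio = 2 456 / 8 779 × 100 = 28.0
Total dependency ratio = (2 456 + 642) / 8 779 × 100 = 3 098 / 8 779 × 100 = 35.3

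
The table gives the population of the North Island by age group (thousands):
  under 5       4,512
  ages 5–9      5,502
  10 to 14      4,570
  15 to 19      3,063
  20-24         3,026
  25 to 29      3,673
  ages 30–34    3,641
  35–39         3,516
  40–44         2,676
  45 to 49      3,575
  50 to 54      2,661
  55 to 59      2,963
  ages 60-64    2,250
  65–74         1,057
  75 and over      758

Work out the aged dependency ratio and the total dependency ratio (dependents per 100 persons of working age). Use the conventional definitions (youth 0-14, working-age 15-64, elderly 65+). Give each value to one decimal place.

0–14: 4,512 + 5,502 + 4,570 = 14,584
15–64: 3,063 + 3,026 + 3,673 + 3,641 + 3,516 + 2,676 + 3,575 + 2,661 + 2,963 + 2,250 = 31,044
65+: 1,057 + 758 = 1,815
Old-age dependency ratio = 1,815 / 31,044 × 100 = 5.8
Total dependency ratio = (14,584 + 1,815) / 31,044 × 100 = 16,399 / 31,044 × 100 = 52.8

Old-age dependency ratio: 5.8
Total dependency ratio: 52.8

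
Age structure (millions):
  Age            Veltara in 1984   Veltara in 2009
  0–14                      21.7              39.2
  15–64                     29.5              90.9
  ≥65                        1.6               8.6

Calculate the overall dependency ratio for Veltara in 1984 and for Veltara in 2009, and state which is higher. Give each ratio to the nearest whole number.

Veltara in 1984: (21.7 + 1.6) / 29.5 × 100 = 23.3 / 29.5 × 100 = 79
Veltara in 2009: (39.2 + 8.6) / 90.9 × 100 = 47.8 / 90.9 × 100 = 53

Veltara in 1984: 79
Veltara in 2009: 53
Higher: Veltara in 1984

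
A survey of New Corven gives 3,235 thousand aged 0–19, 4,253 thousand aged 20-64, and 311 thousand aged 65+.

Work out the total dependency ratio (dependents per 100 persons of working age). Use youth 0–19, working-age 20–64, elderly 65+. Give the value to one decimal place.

Total dependency ratio = (3,235 + 311) / 4,253 × 100 = 3,546 / 4,253 × 100 = 83.4

Total dependency ratio: 83.4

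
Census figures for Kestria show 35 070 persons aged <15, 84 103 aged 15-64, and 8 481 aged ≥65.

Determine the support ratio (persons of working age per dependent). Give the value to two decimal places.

Support ratio = 84 103 / (35 070 + 8 481) = 84 103 / 43 551 = 1.93

Support ratio: 1.93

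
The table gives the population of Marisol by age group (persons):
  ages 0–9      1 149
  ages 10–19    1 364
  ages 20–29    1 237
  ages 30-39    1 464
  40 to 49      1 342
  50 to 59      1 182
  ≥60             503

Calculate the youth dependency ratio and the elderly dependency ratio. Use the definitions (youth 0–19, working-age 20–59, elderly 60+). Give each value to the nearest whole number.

0–19: 1 149 + 1 364 = 2 513
20–59: 1 237 + 1 464 + 1 342 + 1 182 = 5 225
60+: 503
Youth dependency ratio = 2 513 / 5 225 × 100 = 48
Old-age dependency ratio = 503 / 5 225 × 100 = 10

Youth dependency ratio: 48
Old-age dependency ratio: 10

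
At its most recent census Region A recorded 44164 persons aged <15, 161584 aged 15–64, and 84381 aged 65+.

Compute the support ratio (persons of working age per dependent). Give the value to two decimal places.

Support ratio = 161584 / (44164 + 84381) = 161584 / 128545 = 1.26

Support ratio: 1.26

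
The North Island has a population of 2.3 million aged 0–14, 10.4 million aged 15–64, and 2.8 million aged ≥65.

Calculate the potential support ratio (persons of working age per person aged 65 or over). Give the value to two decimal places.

Potential support ratio: 3.71

Potential support ratio = 10.4 / 2.8 = 3.71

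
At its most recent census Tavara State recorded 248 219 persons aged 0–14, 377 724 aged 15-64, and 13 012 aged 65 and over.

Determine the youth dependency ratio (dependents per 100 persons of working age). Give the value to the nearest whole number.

Youth dependency ratio = 248 219 / 377 724 × 100 = 66

Youth dependency ratio: 66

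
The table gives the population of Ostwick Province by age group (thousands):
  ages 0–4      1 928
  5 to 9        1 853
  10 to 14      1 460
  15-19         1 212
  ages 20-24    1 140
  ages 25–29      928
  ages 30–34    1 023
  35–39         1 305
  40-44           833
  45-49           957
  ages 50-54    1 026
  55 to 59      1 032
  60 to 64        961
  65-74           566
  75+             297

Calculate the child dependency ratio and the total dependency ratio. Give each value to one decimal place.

0–14: 1 928 + 1 853 + 1 460 = 5 241
15–64: 1 212 + 1 140 + 928 + 1 023 + 1 305 + 833 + 957 + 1 026 + 1 032 + 961 = 10 417
65+: 566 + 297 = 863
Youth dependency ratio = 5 241 / 10 417 × 100 = 50.3
Total dependency ratio = (5 241 + 863) / 10 417 × 100 = 6 104 / 10 417 × 100 = 58.6

Youth dependency ratio: 50.3
Total dependency ratio: 58.6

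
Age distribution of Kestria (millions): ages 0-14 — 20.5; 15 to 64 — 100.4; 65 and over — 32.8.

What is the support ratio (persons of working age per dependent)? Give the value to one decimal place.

Support ratio: 1.9

Support ratio = 100.4 / (20.5 + 32.8) = 100.4 / 53.3 = 1.9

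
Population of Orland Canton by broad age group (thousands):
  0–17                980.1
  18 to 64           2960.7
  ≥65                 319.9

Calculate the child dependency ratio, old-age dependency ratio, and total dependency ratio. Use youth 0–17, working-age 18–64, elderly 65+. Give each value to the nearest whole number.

Youth dependency ratio = 980.1 / 2960.7 × 100 = 33
Old-age dependency ratio = 319.9 / 2960.7 × 100 = 11
Total dependency ratio = (980.1 + 319.9) / 2960.7 × 100 = 1300.0 / 2960.7 × 100 = 44

Youth dependency ratio: 33
Old-age dependency ratio: 11
Total dependency ratio: 44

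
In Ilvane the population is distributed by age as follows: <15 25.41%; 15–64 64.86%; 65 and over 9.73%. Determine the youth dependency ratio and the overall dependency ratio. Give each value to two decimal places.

Youth dependency ratio: 39.18
Total dependency ratio: 54.18

Youth dependency ratio = 25.41 / 64.86 × 100 = 39.18
Total dependency ratio = (25.41 + 9.73) / 64.86 × 100 = 35.14 / 64.86 × 100 = 54.18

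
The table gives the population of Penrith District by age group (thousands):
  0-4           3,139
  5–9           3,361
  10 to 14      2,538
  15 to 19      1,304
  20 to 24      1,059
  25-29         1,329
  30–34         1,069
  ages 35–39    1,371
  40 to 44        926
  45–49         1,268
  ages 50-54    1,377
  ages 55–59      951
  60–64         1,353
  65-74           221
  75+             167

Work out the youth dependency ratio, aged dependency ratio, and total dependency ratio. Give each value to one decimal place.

Youth dependency ratio: 75.3
Old-age dependency ratio: 3.2
Total dependency ratio: 78.5

0–14: 3,139 + 3,361 + 2,538 = 9,038
15–64: 1,304 + 1,059 + 1,329 + 1,069 + 1,371 + 926 + 1,268 + 1,377 + 951 + 1,353 = 12,007
65+: 221 + 167 = 388
Youth dependency ratio = 9,038 / 12,007 × 100 = 75.3
Old-age dependency ratio = 388 / 12,007 × 100 = 3.2
Total dependency ratio = (9,038 + 388) / 12,007 × 100 = 9,426 / 12,007 × 100 = 78.5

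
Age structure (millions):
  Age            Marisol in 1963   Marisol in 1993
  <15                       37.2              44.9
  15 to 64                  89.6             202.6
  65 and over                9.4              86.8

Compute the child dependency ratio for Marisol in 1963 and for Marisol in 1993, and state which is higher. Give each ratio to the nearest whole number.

Marisol in 1963: 42
Marisol in 1993: 22
Higher: Marisol in 1963

Marisol in 1963: 37.2 / 89.6 × 100 = 42
Marisol in 1993: 44.9 / 202.6 × 100 = 22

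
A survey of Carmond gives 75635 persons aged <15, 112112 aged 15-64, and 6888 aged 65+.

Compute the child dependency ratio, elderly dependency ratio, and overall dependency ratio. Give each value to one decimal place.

Youth dependency ratio: 67.5
Old-age dependency ratio: 6.1
Total dependency ratio: 73.6

Youth dependency ratio = 75635 / 112112 × 100 = 67.5
Old-age dependency ratio = 6888 / 112112 × 100 = 6.1
Total dependency ratio = (75635 + 6888) / 112112 × 100 = 82523 / 112112 × 100 = 73.6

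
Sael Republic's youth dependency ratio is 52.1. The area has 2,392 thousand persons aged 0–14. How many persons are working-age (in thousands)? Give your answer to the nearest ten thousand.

Youth dependency ratio = youth / working-age × 100
52.1 = 2,392 / W × 100
⇒ 4,590

Working-age: 4,590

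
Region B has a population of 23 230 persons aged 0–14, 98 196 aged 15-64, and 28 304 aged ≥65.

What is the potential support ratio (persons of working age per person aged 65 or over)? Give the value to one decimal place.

Potential support ratio = 98 196 / 28 304 = 3.5

Potential support ratio: 3.5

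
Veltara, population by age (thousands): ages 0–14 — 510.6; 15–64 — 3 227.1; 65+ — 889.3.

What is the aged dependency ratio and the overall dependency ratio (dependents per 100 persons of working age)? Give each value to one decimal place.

Old-age dependency ratio: 27.6
Total dependency ratio: 43.4

Old-age dependency ratio = 889.3 / 3 227.1 × 100 = 27.6
Total dependency ratio = (510.6 + 889.3) / 3 227.1 × 100 = 1 399.9 / 3 227.1 × 100 = 43.4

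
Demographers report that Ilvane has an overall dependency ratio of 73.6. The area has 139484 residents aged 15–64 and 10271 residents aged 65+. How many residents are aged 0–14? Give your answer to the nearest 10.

Aged 0–14: 92390

Total dependency ratio = (youth + elderly) / working-age × 100
73.6 = (Y + 10271) / 139484 × 100
⇒ 92390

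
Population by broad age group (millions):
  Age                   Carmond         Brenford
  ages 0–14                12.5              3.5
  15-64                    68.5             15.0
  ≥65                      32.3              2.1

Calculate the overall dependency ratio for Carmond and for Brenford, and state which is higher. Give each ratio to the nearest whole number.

Carmond: (12.5 + 32.3) / 68.5 × 100 = 44.8 / 68.5 × 100 = 65
Brenford: (3.5 + 2.1) / 15.0 × 100 = 5.6 / 15.0 × 100 = 37

Carmond: 65
Brenford: 37
Higher: Carmond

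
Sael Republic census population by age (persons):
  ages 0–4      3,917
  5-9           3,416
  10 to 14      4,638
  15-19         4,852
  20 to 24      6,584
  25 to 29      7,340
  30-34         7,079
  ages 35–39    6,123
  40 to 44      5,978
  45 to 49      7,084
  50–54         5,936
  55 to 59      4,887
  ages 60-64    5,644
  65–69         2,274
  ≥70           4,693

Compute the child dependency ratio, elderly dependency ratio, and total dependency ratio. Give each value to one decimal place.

Youth dependency ratio: 19.5
Old-age dependency ratio: 11.3
Total dependency ratio: 30.8

0–14: 3,917 + 3,416 + 4,638 = 11,971
15–64: 4,852 + 6,584 + 7,340 + 7,079 + 6,123 + 5,978 + 7,084 + 5,936 + 4,887 + 5,644 = 61,507
65+: 2,274 + 4,693 = 6,967
Youth dependency ratio = 11,971 / 61,507 × 100 = 19.5
Old-age dependency ratio = 6,967 / 61,507 × 100 = 11.3
Total dependency ratio = (11,971 + 6,967) / 61,507 × 100 = 18,938 / 61,507 × 100 = 30.8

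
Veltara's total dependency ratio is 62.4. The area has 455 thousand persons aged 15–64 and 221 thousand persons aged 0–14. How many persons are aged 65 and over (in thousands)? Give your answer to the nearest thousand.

Total dependency ratio = (youth + elderly) / working-age × 100
62.4 = (221 + E) / 455 × 100
⇒ 63

Aged 65 and over: 63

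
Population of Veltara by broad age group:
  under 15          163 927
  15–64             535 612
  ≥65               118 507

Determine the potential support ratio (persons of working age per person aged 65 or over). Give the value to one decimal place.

Potential support ratio: 4.5

Potential support ratio = 535 612 / 118 507 = 4.5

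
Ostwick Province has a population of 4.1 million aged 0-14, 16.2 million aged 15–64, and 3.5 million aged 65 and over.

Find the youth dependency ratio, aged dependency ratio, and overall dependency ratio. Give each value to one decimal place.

Youth dependency ratio = 4.1 / 16.2 × 100 = 25.3
Old-age dependency ratio = 3.5 / 16.2 × 100 = 21.6
Total dependency ratio = (4.1 + 3.5) / 16.2 × 100 = 7.6 / 16.2 × 100 = 46.9

Youth dependency ratio: 25.3
Old-age dependency ratio: 21.6
Total dependency ratio: 46.9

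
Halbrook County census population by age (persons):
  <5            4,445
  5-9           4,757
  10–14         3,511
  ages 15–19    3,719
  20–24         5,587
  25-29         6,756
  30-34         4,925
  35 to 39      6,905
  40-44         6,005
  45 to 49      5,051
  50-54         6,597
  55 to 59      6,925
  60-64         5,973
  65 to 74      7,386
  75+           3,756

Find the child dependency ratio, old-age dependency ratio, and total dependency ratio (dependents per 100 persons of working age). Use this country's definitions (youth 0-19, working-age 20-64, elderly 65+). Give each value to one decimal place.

Youth dependency ratio: 30.0
Old-age dependency ratio: 20.4
Total dependency ratio: 50.4

0–19: 4,445 + 4,757 + 3,511 + 3,719 = 16,432
20–64: 5,587 + 6,756 + 4,925 + 6,905 + 6,005 + 5,051 + 6,597 + 6,925 + 5,973 = 54,724
65+: 7,386 + 3,756 = 11,142
Youth dependency ratio = 16,432 / 54,724 × 100 = 30.0
Old-age dependency ratio = 11,142 / 54,724 × 100 = 20.4
Total dependency ratio = (16,432 + 11,142) / 54,724 × 100 = 27,574 / 54,724 × 100 = 50.4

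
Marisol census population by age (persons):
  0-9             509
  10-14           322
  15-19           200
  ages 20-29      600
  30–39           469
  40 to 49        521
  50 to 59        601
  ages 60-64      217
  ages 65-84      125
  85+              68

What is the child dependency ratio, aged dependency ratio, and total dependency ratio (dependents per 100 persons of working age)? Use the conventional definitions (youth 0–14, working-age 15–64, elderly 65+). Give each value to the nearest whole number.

0–14: 509 + 322 = 831
15–64: 200 + 600 + 469 + 521 + 601 + 217 = 2,608
65+: 125 + 68 = 193
Youth dependency ratio = 831 / 2,608 × 100 = 32
Old-age dependency ratio = 193 / 2,608 × 100 = 7
Total dependency ratio = (831 + 193) / 2,608 × 100 = 1,024 / 2,608 × 100 = 39

Youth dependency ratio: 32
Old-age dependency ratio: 7
Total dependency ratio: 39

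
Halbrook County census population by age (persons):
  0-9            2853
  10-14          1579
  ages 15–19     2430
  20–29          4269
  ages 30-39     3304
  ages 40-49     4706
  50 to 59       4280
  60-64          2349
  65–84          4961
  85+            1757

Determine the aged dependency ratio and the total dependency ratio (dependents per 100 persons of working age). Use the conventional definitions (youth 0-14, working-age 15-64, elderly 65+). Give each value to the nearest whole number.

0–14: 2853 + 1579 = 4432
15–64: 2430 + 4269 + 3304 + 4706 + 4280 + 2349 = 21338
65+: 4961 + 1757 = 6718
Old-age dependency ratio = 6718 / 21338 × 100 = 31
Total dependency ratio = (4432 + 6718) / 21338 × 100 = 11150 / 21338 × 100 = 52

Old-age dependency ratio: 31
Total dependency ratio: 52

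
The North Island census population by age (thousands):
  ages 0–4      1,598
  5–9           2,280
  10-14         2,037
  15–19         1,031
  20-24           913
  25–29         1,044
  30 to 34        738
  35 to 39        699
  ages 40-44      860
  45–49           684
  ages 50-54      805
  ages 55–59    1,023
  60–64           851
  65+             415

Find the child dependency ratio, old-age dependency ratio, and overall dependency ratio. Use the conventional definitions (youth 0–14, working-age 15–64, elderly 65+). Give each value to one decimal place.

0–14: 1,598 + 2,280 + 2,037 = 5,915
15–64: 1,031 + 913 + 1,044 + 738 + 699 + 860 + 684 + 805 + 1,023 + 851 = 8,648
65+: 415
Youth dependency ratio = 5,915 / 8,648 × 100 = 68.4
Old-age dependency ratio = 415 / 8,648 × 100 = 4.8
Total dependency ratio = (5,915 + 415) / 8,648 × 100 = 6,330 / 8,648 × 100 = 73.2

Youth dependency ratio: 68.4
Old-age dependency ratio: 4.8
Total dependency ratio: 73.2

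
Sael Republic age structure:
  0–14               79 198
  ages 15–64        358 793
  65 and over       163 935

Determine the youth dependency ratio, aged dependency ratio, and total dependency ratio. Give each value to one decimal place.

Youth dependency ratio = 79 198 / 358 793 × 100 = 22.1
Old-age dependency ratio = 163 935 / 358 793 × 100 = 45.7
Total dependency ratio = (79 198 + 163 935) / 358 793 × 100 = 243 133 / 358 793 × 100 = 67.8

Youth dependency ratio: 22.1
Old-age dependency ratio: 45.7
Total dependency ratio: 67.8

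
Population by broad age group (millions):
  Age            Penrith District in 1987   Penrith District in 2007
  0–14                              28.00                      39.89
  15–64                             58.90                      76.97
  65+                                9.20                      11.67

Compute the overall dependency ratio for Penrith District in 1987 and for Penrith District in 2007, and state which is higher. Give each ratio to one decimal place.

Penrith District in 1987: (28.00 + 9.20) / 58.90 × 100 = 37.20 / 58.90 × 100 = 63.2
Penrith District in 2007: (39.89 + 11.67) / 76.97 × 100 = 51.56 / 76.97 × 100 = 67.0

Penrith District in 1987: 63.2
Penrith District in 2007: 67.0
Higher: Penrith District in 2007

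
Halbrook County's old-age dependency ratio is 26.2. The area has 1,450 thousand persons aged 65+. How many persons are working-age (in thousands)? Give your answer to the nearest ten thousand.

Old-age dependency ratio = elderly / working-age × 100
26.2 = 1,450 / W × 100
⇒ 5,530

Working-age: 5,530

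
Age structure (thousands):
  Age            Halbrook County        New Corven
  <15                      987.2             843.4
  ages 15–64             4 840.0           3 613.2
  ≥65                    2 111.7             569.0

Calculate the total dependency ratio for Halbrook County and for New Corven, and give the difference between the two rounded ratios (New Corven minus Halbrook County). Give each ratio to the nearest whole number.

Halbrook County: 64
New Corven: 39
Difference: -25

Halbrook County: (987.2 + 2 111.7) / 4 840.0 × 100 = 3 098.9 / 4 840.0 × 100 = 64
New Corven: (843.4 + 569.0) / 3 613.2 × 100 = 1 412.4 / 3 613.2 × 100 = 39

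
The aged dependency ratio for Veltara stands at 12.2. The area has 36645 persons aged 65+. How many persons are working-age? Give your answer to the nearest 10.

Working-age: 300370

Old-age dependency ratio = elderly / working-age × 100
12.2 = 36645 / W × 100
⇒ 300370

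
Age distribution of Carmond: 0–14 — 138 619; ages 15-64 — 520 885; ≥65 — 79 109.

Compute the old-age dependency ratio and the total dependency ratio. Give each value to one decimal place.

Old-age dependency ratio: 15.2
Total dependency ratio: 41.8

Old-age dependency ratio = 79 109 / 520 885 × 100 = 15.2
Total dependency ratio = (138 619 + 79 109) / 520 885 × 100 = 217 728 / 520 885 × 100 = 41.8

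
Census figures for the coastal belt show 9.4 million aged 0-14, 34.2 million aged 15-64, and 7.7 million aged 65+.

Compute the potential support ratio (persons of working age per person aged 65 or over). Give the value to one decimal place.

Potential support ratio: 4.4

Potential support ratio = 34.2 / 7.7 = 4.4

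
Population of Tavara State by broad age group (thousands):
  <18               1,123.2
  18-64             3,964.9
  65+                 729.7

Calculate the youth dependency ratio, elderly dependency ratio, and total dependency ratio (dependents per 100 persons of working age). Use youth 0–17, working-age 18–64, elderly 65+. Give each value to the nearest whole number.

Youth dependency ratio = 1,123.2 / 3,964.9 × 100 = 28
Old-age dependency ratio = 729.7 / 3,964.9 × 100 = 18
Total dependency ratio = (1,123.2 + 729.7) / 3,964.9 × 100 = 1,852.9 / 3,964.9 × 100 = 47

Youth dependency ratio: 28
Old-age dependency ratio: 18
Total dependency ratio: 47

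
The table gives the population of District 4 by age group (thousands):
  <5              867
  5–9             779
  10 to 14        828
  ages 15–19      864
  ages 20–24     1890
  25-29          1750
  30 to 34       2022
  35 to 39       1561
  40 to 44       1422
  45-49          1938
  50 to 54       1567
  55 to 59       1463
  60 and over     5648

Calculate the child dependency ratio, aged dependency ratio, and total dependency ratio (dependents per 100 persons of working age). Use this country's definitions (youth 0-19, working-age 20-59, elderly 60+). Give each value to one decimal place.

0–19: 867 + 779 + 828 + 864 = 3338
20–59: 1890 + 1750 + 2022 + 1561 + 1422 + 1938 + 1567 + 1463 = 13613
60+: 5648
Youth dependency ratio = 3338 / 13613 × 100 = 24.5
Old-age dependency ratio = 5648 / 13613 × 100 = 41.5
Total dependency ratio = (3338 + 5648) / 13613 × 100 = 8986 / 13613 × 100 = 66.0

Youth dependency ratio: 24.5
Old-age dependency ratio: 41.5
Total dependency ratio: 66.0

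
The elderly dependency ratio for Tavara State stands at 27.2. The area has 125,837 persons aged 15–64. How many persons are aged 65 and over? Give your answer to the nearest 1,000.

Old-age dependency ratio = elderly / working-age × 100
27.2 = E / 125,837 × 100
⇒ 34,000

Aged 65 and over: 34,000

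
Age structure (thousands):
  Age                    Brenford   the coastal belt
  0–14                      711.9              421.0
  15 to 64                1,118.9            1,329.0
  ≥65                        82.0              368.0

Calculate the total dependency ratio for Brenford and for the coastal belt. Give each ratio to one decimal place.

Brenford: (711.9 + 82.0) / 1,118.9 × 100 = 793.9 / 1,118.9 × 100 = 71.0
the coastal belt: (421.0 + 368.0) / 1,329.0 × 100 = 789.0 / 1,329.0 × 100 = 59.4

Brenford: 71.0
the coastal belt: 59.4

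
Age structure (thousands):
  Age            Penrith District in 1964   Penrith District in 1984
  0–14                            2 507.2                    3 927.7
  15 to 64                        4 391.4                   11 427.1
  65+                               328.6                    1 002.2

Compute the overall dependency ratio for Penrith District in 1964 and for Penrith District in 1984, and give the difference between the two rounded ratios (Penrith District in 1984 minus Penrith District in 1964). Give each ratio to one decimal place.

Penrith District in 1964: (2 507.2 + 328.6) / 4 391.4 × 100 = 2 835.8 / 4 391.4 × 100 = 64.6
Penrith District in 1984: (3 927.7 + 1 002.2) / 11 427.1 × 100 = 4 929.9 / 11 427.1 × 100 = 43.1

Penrith District in 1964: 64.6
Penrith District in 1984: 43.1
Difference: -21.5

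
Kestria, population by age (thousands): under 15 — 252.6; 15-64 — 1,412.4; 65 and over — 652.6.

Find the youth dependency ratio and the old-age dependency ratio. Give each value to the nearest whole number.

Youth dependency ratio = 252.6 / 1,412.4 × 100 = 18
Old-age dependency ratio = 652.6 / 1,412.4 × 100 = 46

Youth dependency ratio: 18
Old-age dependency ratio: 46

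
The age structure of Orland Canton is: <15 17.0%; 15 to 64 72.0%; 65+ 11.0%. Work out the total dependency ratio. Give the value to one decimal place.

Total dependency ratio = (17.0 + 11.0) / 72.0 × 100 = 28.0 / 72.0 × 100 = 38.9

Total dependency ratio: 38.9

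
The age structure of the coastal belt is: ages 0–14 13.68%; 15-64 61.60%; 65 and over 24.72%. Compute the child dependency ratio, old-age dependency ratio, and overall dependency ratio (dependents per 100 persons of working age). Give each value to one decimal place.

Youth dependency ratio: 22.2
Old-age dependency ratio: 40.1
Total dependency ratio: 62.3

Youth dependency ratio = 13.68 / 61.60 × 100 = 22.2
Old-age dependency ratio = 24.72 / 61.60 × 100 = 40.1
Total dependency ratio = (13.68 + 24.72) / 61.60 × 100 = 38.40 / 61.60 × 100 = 62.3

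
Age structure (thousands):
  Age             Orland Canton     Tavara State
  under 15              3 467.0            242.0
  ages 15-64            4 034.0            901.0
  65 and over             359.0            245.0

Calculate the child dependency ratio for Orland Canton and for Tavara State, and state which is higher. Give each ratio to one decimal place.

Orland Canton: 85.9
Tavara State: 26.9
Higher: Orland Canton

Orland Canton: 3 467.0 / 4 034.0 × 100 = 85.9
Tavara State: 242.0 / 901.0 × 100 = 26.9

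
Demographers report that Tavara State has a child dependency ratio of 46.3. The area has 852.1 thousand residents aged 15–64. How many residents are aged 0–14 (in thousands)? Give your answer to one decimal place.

Youth dependency ratio = youth / working-age × 100
46.3 = Y / 852.1 × 100
⇒ 394.5

Aged 0–14: 394.5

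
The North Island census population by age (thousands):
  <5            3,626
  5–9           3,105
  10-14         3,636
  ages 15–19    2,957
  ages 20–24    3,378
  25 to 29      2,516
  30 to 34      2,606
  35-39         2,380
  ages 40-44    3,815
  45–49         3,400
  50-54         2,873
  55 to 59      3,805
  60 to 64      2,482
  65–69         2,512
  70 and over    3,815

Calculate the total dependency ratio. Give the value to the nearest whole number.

Total dependency ratio: 55

0–14: 3,626 + 3,105 + 3,636 = 10,367
15–64: 2,957 + 3,378 + 2,516 + 2,606 + 2,380 + 3,815 + 3,400 + 2,873 + 3,805 + 2,482 = 30,212
65+: 2,512 + 3,815 = 6,327
Total dependency ratio = (10,367 + 6,327) / 30,212 × 100 = 16,694 / 30,212 × 100 = 55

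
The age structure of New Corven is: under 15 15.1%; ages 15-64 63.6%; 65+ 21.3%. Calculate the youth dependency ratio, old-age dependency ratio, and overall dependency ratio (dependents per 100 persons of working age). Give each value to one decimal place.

Youth dependency ratio = 15.1 / 63.6 × 100 = 23.7
Old-age dependency ratio = 21.3 / 63.6 × 100 = 33.5
Total dependency ratio = (15.1 + 21.3) / 63.6 × 100 = 36.4 / 63.6 × 100 = 57.2

Youth dependency ratio: 23.7
Old-age dependency ratio: 33.5
Total dependency ratio: 57.2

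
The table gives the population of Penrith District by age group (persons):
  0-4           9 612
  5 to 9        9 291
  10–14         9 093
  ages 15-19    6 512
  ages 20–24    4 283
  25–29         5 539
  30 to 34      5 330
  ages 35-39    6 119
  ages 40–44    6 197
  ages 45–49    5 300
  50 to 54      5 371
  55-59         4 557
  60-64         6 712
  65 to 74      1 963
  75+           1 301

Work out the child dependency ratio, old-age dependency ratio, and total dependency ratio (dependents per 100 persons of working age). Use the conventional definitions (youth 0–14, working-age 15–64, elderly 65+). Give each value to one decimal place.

0–14: 9 612 + 9 291 + 9 093 = 27 996
15–64: 6 512 + 4 283 + 5 539 + 5 330 + 6 119 + 6 197 + 5 300 + 5 371 + 4 557 + 6 712 = 55 920
65+: 1 963 + 1 301 = 3 264
Youth dependency ratio = 27 996 / 55 920 × 100 = 50.1
Old-age dependency ratio = 3 264 / 55 920 × 100 = 5.8
Total dependency ratio = (27 996 + 3 264) / 55 920 × 100 = 31 260 / 55 920 × 100 = 55.9

Youth dependency ratio: 50.1
Old-age dependency ratio: 5.8
Total dependency ratio: 55.9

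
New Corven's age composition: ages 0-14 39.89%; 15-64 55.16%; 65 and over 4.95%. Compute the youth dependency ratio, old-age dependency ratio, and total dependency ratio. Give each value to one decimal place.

Youth dependency ratio: 72.3
Old-age dependency ratio: 9.0
Total dependency ratio: 81.3

Youth dependency ratio = 39.89 / 55.16 × 100 = 72.3
Old-age dependency ratio = 4.95 / 55.16 × 100 = 9.0
Total dependency ratio = (39.89 + 4.95) / 55.16 × 100 = 44.84 / 55.16 × 100 = 81.3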